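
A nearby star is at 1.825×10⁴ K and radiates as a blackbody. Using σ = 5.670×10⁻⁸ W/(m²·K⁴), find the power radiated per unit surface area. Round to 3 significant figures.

I ≈ 6.29×10⁹ W/m²

Stefan–Boltzmann: I = σT⁴ = 5.670×10⁻⁸ × (1.825×10⁴)⁴ = 6.29×10⁹ W/m².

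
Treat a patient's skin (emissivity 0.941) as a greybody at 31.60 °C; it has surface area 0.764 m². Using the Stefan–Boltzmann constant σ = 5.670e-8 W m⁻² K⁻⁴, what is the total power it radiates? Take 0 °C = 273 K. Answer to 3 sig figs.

T = 31.60 °C + 273 = 304.60 K.
Area A = 0.764 m².
P = εσAT⁴ = 0.941 × 5.670×10⁻⁸ × 0.764 × (304.60)⁴ = 351 W.

P ≈ 351 W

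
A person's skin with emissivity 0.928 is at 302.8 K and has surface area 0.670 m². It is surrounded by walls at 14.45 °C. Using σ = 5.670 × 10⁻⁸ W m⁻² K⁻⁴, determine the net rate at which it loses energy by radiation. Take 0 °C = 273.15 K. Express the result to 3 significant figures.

Net loss ≈ 55.2 W

Surroundings: T = 14.45 °C + 273.15 = 287.60 K.
Area A = 0.670 m².
Net radiated power P_net = εσA(T⁴ − T₀⁴) = 0.928×5.670×10⁻⁸×0.670×(302.8⁴ − 287.60⁴).
T⁴ − T₀⁴ = 8.40666×10⁹ − 6.84157×10⁹ = 1.56509×10⁹ K⁴, so P_net = 55.2 W.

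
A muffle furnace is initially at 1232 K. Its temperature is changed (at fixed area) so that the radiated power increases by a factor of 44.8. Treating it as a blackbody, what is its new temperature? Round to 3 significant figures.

P ∝ T⁴, so T₂/T₁ = (P₂/P₁)^(1/4) = (44.8)^(1/4) = 2.58714.
T₂ = 1232 × 2.58714 = 3.19×10³ K.

T₂ ≈ 3.19×10³ K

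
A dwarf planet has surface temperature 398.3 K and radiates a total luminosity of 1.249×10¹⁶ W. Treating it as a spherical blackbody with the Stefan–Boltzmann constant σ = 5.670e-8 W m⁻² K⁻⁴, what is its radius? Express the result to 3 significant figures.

R ≈ 8.35×10⁵ m

L = 4πR²σT⁴ ⇒ R = √(L/(4πσT⁴)).
σT⁴ = 1427.00 W/m², so R = √(1.249×10¹⁶/(4π×1427.00)) = 8.35×10⁵ m.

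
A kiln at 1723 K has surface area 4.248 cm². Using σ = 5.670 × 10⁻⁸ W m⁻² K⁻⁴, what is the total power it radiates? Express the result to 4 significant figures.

P ≈ 212.3 W

Area A = 4.248 cm² = 4.248×10⁻⁴ m².
P = σAT⁴ = 5.670×10⁻⁸ × 4.248×10⁻⁴ × (1723)⁴ = 212.3 W.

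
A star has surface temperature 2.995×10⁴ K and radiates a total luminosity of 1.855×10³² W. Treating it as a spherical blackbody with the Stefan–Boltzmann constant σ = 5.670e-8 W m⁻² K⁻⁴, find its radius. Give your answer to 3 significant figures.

L = 4πR²σT⁴ ⇒ R = √(L/(4πσT⁴)).
σT⁴ = 4.56216×10¹⁰ W/m², so R = √(1.855×10³²/(4π×4.56216×10¹⁰)) = 1.80×10¹⁰ m.

R ≈ 1.80×10¹⁰ m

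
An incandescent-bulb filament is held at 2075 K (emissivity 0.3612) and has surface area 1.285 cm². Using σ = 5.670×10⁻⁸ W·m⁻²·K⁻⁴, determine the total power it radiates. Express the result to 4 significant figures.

P ≈ 48.79 W

Area A = 1.285 cm² = 1.285×10⁻⁴ m².
P = εσAT⁴ = 0.3612 × 5.670×10⁻⁸ × 1.285×10⁻⁴ × (2075)⁴ = 48.79 W.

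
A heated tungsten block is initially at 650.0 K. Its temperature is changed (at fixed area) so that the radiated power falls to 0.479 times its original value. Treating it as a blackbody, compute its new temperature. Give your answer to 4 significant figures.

T₂ ≈ 540.8 K

P ∝ T⁴, so T₂/T₁ = (P₂/P₁)^(1/4) = (0.479)^(1/4) = 0.831924.
T₂ = 650.0 × 0.831924 = 540.8 K.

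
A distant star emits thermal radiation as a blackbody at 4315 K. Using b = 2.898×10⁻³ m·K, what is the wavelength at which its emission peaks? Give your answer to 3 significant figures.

λ_max ≈ 672 nm

Wien's displacement law: λ_max = b/T = (2.898×10⁻³ m·K)/(4315 K) = 6.716×10⁻⁷ m.
That is 672 nm, in the visible range.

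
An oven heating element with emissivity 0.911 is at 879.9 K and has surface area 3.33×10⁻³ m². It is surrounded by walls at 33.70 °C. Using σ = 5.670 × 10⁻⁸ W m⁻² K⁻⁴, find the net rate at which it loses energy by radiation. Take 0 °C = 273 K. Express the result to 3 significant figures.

Surroundings: T = 33.70 °C + 273 = 306.70 K.
Area A = 3.33×10⁻³ m².
Net radiated power P_net = εσA(T⁴ − T₀⁴) = 0.911×5.670×10⁻⁸×3.33×10⁻³×(879.9⁴ − 306.70⁴).
T⁴ − T₀⁴ = 5.99423×10¹¹ − 8.84820×10⁹ = 5.90575×10¹¹ K⁴, so P_net = 102 W.

Net loss ≈ 102 W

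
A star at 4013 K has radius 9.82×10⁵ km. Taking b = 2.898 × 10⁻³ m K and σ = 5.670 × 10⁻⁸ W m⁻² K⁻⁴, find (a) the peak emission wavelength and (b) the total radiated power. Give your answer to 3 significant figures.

(a) λ_max = b/T = 2.898×10⁻³/4013 = 7.222×10⁻⁷ m = 0.722 μm.
Surface area A = 4πR² = 4π(9.82×10⁸ m)² = 1.21181×10¹⁹ m².
(b) P = σAT⁴ = 5.670×10⁻⁸×1.21181×10¹⁹×(4013)⁴ = 1.78×10²⁶ W.

λ_max ≈ 0.722 μm; P ≈ 1.78×10²⁶ W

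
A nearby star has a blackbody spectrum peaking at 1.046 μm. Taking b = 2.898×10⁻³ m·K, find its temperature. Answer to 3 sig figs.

T ≈ 2.77×10³ K

Wien's law gives T = b/λ_max = (2.898×10⁻³ m·K)/(1.046×10⁻⁶ m) = 2.77×10³ K.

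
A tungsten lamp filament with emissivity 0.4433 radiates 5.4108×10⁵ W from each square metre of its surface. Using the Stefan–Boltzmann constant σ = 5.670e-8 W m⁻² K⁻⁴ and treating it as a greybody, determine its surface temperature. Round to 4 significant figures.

I = εσT⁴, so T = (I/εσ)^(1/4) = (5.4108×10⁵/(0.4433×5.670×10⁻⁸))^(1/4) = 2154 K.

T ≈ 2154 K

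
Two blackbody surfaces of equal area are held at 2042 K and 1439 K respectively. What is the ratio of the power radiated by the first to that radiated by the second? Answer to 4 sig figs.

With equal areas, P₁/P₂ = (T₁/T₂)⁴ = (2042/1439)⁴ = 4.055.

P₁/P₂ ≈ 4.055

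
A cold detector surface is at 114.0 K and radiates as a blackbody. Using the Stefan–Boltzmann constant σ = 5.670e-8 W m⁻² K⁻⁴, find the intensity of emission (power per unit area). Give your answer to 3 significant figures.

I ≈ 9.58 W/m²

Stefan–Boltzmann: I = σT⁴ = 5.670×10⁻⁸ × (114.0)⁴ = 9.58 W/m².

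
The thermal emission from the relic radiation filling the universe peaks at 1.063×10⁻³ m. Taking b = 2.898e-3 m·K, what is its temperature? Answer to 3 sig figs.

Wien's law gives T = b/λ_max = (2.898×10⁻³ m·K)/(1.063×10⁻³ m) = 2.73 K.

T ≈ 2.73 K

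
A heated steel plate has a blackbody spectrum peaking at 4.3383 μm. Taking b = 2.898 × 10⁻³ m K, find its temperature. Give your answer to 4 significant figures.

Wien's law gives T = b/λ_max = (2.898×10⁻³ m·K)/(4.3383×10⁻⁶ m) = 668.0 K.

T ≈ 668.0 K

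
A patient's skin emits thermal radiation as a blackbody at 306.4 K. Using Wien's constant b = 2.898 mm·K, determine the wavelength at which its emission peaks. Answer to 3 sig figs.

Wien's displacement law: λ_max = b/T = (2.898×10⁻³ m·K)/(306.4 K) = 9.458×10⁻⁶ m.
That is 9.46 μm, in the infrared range.

λ_max ≈ 9.46 μm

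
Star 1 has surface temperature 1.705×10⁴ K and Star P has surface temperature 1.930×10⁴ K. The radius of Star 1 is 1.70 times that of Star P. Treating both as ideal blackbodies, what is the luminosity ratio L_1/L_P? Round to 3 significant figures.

L ∝ R²T⁴, so L_1/L_P = (R_1/R_P)²(T_1/T_P)⁴ = (1.70)² × (1.705×10⁴/1.930×10⁴)⁴ = 2.89 × 0.609072 = 1.76.

L_1/L_P ≈ 1.76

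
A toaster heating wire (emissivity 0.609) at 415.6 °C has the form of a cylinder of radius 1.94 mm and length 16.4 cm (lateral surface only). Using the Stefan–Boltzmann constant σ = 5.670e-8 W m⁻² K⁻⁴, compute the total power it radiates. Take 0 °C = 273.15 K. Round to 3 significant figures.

P ≈ 15.5 W

T = 415.6 °C + 273.15 = 688.75 K.
Lateral area A = 2πrL = 2π×1.94×10⁻³×0.164 = 1.99906×10⁻³ m².
P = εσAT⁴ = 0.609 × 5.670×10⁻⁸ × 1.99906×10⁻³ × (688.75)⁴ = 15.5 W.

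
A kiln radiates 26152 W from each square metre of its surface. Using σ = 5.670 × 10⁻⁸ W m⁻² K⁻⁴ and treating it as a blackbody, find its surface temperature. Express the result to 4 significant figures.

T ≈ 824.1 K

I = σT⁴, so T = (I/σ)^(1/4) = (26152/(5.670×10⁻⁸))^(1/4) = 824.1 K.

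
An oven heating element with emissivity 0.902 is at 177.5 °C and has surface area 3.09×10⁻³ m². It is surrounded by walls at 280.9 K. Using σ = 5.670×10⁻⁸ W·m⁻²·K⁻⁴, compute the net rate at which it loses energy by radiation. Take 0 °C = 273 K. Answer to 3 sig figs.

Net loss ≈ 5.53 W

T = 177.5 °C + 273 = 450.5 K.
Area A = 3.09×10⁻³ m².
Net radiated power P_net = εσA(T⁴ − T₀⁴) = 0.902×5.670×10⁻⁸×3.09×10⁻³×(450.5⁴ − 280.9⁴).
T⁴ − T₀⁴ = 4.11888×10¹⁰ − 6.22597×10⁹ = 3.49628×10¹⁰ K⁴, so P_net = 5.53 W.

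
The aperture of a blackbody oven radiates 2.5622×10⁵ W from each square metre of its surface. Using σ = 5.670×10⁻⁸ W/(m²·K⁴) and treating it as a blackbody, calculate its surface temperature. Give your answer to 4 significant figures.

T ≈ 1458 K

I = σT⁴, so T = (I/σ)^(1/4) = (2.5622×10⁵/(5.670×10⁻⁸))^(1/4) = 1458 K.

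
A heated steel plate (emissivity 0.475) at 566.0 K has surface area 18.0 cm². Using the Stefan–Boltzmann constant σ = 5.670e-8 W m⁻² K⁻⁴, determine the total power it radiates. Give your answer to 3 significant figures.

Area A = 18.0 cm² = 1.80×10⁻³ m².
P = εσAT⁴ = 0.475 × 5.670×10⁻⁸ × 1.80×10⁻³ × (566.0)⁴ = 4.98 W.

P ≈ 4.98 W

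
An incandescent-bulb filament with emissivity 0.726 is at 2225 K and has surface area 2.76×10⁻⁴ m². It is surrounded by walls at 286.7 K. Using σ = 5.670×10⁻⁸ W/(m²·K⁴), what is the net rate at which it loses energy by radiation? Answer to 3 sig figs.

Area A = 2.76×10⁻⁴ m².
Net radiated power P_net = εσA(T⁴ − T₀⁴) = 0.726×5.670×10⁻⁸×2.76×10⁻⁴×(2225⁴ − 286.7⁴).
T⁴ − T₀⁴ = 2.45087×10¹³ − 6.75633×10⁹ = 2.45019×10¹³ K⁴, so P_net = 278 W.

Net loss ≈ 278 W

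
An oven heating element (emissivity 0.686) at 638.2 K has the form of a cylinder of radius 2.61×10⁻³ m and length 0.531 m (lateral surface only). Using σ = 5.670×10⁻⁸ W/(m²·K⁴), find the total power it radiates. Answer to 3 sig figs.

P ≈ 56.2 W

Lateral area A = 2πrL = 2π×2.61×10⁻³×0.531 = 8.70793×10⁻³ m².
P = εσAT⁴ = 0.686 × 5.670×10⁻⁸ × 8.70793×10⁻³ × (638.2)⁴ = 56.2 W.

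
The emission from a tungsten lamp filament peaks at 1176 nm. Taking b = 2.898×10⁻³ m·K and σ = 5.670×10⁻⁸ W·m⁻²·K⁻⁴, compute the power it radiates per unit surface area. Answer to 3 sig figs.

I ≈ 2.09×10⁶ W/m²

Wien's law: T = b/λ_max = 2.898×10⁻³/1.176×10⁻⁶ = 2464.29 K.
Then I = σT⁴ = 5.670×10⁻⁸×(2464.29)⁴ = 2.09×10⁶ W/m².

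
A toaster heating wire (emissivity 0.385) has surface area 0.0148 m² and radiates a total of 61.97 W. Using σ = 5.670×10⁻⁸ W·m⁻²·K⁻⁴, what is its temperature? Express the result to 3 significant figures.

T ≈ 662 K

Area A = 0.0148 m².
P = εσAT⁴ ⇒ T = (P/(εσA))^(1/4) = (61.97/(0.385×5.670×10⁻⁸×0.0148))^(1/4) = 662 K.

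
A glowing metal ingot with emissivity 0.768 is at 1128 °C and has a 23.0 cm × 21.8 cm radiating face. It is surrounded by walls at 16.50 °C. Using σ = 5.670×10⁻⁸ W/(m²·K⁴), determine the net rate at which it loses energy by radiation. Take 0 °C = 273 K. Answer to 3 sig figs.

Net loss ≈ 8.40×10³ W

T = 1128 °C + 273 = 1401 K.
Surroundings: T = 16.50 °C + 273 = 289.50 K.
Area A = 0.230 × 0.218 = 0.05014 m².
Net radiated power P_net = εσA(T⁴ − T₀⁴) = 0.768×5.670×10⁻⁸×0.05014×(1401⁴ − 289.50⁴).
T⁴ − T₀⁴ = 3.85259×10¹² − 7.02416×10⁹ = 3.84557×10¹² K⁴, so P_net = 8.40×10³ W.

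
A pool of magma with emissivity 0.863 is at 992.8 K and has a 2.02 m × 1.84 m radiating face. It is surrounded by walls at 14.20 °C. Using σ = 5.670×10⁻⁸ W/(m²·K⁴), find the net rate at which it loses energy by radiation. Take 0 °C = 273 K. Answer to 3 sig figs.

Net loss ≈ 1.75×10⁵ W

Surroundings: T = 14.20 °C + 273 = 287.20 K.
Area A = 2.02 × 1.84 = 3.7168 m².
Net radiated power P_net = εσA(T⁴ − T₀⁴) = 0.863×5.670×10⁻⁸×3.7168×(992.8⁴ − 287.20⁴).
T⁴ − T₀⁴ = 9.71510×10¹¹ − 6.80358×10⁹ = 9.64706×10¹¹ K⁴, so P_net = 1.75×10⁵ W.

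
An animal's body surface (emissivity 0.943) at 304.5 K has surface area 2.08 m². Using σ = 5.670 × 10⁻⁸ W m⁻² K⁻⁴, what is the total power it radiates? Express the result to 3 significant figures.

Area A = 2.08 m².
P = εσAT⁴ = 0.943 × 5.670×10⁻⁸ × 2.08 × (304.5)⁴ = 956 W.

P ≈ 956 W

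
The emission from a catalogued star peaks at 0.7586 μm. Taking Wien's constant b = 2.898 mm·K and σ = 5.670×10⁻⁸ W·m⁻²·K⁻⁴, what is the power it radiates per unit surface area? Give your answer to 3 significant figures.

Wien's law: T = b/λ_max = 2.898×10⁻³/7.586×10⁻⁷ = 3820.20 K.
Then I = σT⁴ = 5.670×10⁻⁸×(3820.20)⁴ = 1.21×10⁷ W/m².

I ≈ 1.21×10⁷ W/m²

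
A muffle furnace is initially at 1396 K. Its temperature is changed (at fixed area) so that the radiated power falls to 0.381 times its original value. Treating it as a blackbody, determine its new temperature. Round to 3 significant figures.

P ∝ T⁴, so T₂/T₁ = (P₂/P₁)^(1/4) = (0.381)^(1/4) = 0.785654.
T₂ = 1396 × 0.785654 = 1.10×10³ K.

T₂ ≈ 1.10×10³ K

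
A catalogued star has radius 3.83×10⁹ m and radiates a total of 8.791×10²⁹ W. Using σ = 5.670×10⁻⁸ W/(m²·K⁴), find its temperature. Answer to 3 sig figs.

T ≈ 1.70×10⁴ K

Surface area A = 4πR² = 4π(3.83×10⁹ m)² = 1.84335×10²⁰ m².
P = σAT⁴ ⇒ T = (P/(σA))^(1/4) = (8.791×10²⁹/(5.670×10⁻⁸×1.84335×10²⁰))^(1/4) = 1.70×10⁴ K.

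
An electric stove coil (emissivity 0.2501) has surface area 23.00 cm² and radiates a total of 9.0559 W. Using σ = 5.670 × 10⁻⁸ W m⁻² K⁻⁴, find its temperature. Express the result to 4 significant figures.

Area A = 23.00 cm² = 2.300×10⁻³ m².
P = εσAT⁴ ⇒ T = (P/(εσA))^(1/4) = (9.0559/(0.2501×5.670×10⁻⁸×2.300×10⁻³))^(1/4) = 725.9 K.

T ≈ 725.9 K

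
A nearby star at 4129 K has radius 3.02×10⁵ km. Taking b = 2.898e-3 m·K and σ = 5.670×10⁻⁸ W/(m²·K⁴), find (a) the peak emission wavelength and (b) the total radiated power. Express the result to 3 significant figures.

λ_max ≈ 702 nm; P ≈ 1.89×10²⁵ W

(a) λ_max = b/T = 2.898×10⁻³/4129 = 7.019×10⁻⁷ m = 702 nm.
Surface area A = 4πR² = 4π(3.02×10⁸ m)² = 1.14610×10¹⁸ m².
(b) P = σAT⁴ = 5.670×10⁻⁸×1.14610×10¹⁸×(4129)⁴ = 1.89×10²⁵ W.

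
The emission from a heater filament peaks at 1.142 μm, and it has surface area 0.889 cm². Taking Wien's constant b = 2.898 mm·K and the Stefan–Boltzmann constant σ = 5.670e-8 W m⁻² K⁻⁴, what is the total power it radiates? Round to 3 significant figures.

P ≈ 209 W

Wien's law: T = b/λ_max = 2.898×10⁻³/1.142×10⁻⁶ = 2537.65 K.
Area A = 0.889 cm² = 8.89×10⁻⁵ m².
Then P = σAT⁴ = 5.670×10⁻⁸×8.89×10⁻⁵×(2537.65)⁴ = 209 W.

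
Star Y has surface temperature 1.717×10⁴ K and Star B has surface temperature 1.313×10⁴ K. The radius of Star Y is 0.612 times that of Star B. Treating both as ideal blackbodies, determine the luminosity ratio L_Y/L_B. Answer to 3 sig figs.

L ∝ R²T⁴, so L_Y/L_B = (R_Y/R_B)²(T_Y/T_B)⁴ = (0.612)² × (1.717×10⁴/1.313×10⁴)⁴ = 0.374544 × 2.92430 = 1.10.

L_Y/L_B ≈ 1.10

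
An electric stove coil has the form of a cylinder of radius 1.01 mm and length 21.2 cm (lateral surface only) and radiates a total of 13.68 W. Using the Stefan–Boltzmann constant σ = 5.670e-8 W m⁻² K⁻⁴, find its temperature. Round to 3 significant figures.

T ≈ 651 K

Lateral area A = 2πrL = 2π×1.01×10⁻³×0.212 = 1.34536×10⁻³ m².
P = σAT⁴ ⇒ T = (P/(σA))^(1/4) = (13.68/(5.670×10⁻⁸×1.34536×10⁻³))^(1/4) = 651 K.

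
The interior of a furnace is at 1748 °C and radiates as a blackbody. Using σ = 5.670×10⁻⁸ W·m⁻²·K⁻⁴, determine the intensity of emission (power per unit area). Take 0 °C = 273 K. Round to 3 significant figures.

T = 1748 °C + 273 = 2021 K.
Stefan–Boltzmann: I = σT⁴ = 5.670×10⁻⁸ × (2021)⁴ = 9.46×10⁵ W/m².

I ≈ 9.46×10⁵ W/m²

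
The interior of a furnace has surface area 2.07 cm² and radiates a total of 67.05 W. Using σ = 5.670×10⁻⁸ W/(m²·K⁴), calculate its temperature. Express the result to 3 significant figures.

Area A = 2.07 cm² = 2.07×10⁻⁴ m².
P = σAT⁴ ⇒ T = (P/(σA))^(1/4) = (67.05/(5.670×10⁻⁸×2.07×10⁻⁴))^(1/4) = 1.55×10³ K.

T ≈ 1.55×10³ K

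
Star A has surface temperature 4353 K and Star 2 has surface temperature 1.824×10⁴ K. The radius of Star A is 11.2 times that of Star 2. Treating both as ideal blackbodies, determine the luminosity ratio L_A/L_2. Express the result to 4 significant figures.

L_A/L_2 ≈ 0.4069

L ∝ R²T⁴, so L_A/L_2 = (R_A/R_2)²(T_A/T_2)⁴ = (11.2)² × (4353/1.824×10⁴)⁴ = 125.44 × 3.24381×10⁻³ = 0.4069.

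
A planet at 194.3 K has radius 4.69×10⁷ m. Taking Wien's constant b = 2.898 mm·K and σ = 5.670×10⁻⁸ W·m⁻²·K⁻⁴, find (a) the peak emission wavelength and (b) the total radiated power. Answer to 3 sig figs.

(a) λ_max = b/T = 2.898×10⁻³/194.3 = 1.492×10⁻⁵ m = 14.9 μm.
Surface area A = 4πR² = 4π(4.69×10⁷ m)² = 2.76411×10¹⁶ m².
(b) P = σAT⁴ = 5.670×10⁻⁸×2.76411×10¹⁶×(194.3)⁴ = 2.23×10¹⁸ W.

λ_max ≈ 14.9 μm; P ≈ 2.23×10¹⁸ W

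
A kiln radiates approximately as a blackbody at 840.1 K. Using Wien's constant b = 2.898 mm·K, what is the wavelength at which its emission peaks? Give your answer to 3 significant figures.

λ_max ≈ 3.45 μm

Wien's displacement law: λ_max = b/T = (2.898×10⁻³ m·K)/(840.1 K) = 3.450×10⁻⁶ m.
That is 3.45 μm, in the infrared range.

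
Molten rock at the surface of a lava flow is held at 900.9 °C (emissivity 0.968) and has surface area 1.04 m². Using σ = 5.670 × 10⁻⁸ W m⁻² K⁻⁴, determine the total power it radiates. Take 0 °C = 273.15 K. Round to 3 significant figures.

P ≈ 1.08×10⁵ W

T = 900.9 °C + 273.15 = 1174.05 K.
Area A = 1.04 m².
P = εσAT⁴ = 0.968 × 5.670×10⁻⁸ × 1.04 × (1174.05)⁴ = 1.08×10⁵ W.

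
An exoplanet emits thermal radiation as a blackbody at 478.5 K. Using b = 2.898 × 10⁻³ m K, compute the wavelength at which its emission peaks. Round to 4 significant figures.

Wien's displacement law: λ_max = b/T = (2.898×10⁻³ m·K)/(478.5 K) = 6.0564×10⁻⁶ m.
That is 6.056 μm, in the infrared range.

λ_max ≈ 6.056 μm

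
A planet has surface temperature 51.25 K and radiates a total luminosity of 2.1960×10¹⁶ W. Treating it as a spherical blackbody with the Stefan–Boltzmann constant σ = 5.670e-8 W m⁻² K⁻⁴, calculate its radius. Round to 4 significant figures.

R ≈ 6.684×10⁷ m

L = 4πR²σT⁴ ⇒ R = √(L/(4πσT⁴)).
σT⁴ = 0.391164 W/m², so R = √(2.1960×10¹⁶/(4π×0.391164)) = 6.684×10⁷ m.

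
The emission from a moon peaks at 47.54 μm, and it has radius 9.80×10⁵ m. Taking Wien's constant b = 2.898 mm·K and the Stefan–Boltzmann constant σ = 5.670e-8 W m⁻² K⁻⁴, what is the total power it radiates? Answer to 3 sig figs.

P ≈ 9.45×10¹² W

Wien's law: T = b/λ_max = 2.898×10⁻³/4.754×10⁻⁵ = 60.9592 K.
Surface area A = 4πR² = 4π(9.80×10⁵ m)² = 1.20687×10¹³ m².
Then P = σAT⁴ = 5.670×10⁻⁸×1.20687×10¹³×(60.9592)⁴ = 9.45×10¹² W.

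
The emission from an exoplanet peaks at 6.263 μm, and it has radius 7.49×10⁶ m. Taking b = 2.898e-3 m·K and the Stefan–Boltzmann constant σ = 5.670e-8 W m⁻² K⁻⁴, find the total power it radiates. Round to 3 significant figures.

Wien's law: T = b/λ_max = 2.898×10⁻³/6.263×10⁻⁶ = 462.718 K.
Surface area A = 4πR² = 4π(7.49×10⁶ m)² = 7.04975×10¹⁴ m².
Then P = σAT⁴ = 5.670×10⁻⁸×7.04975×10¹⁴×(462.718)⁴ = 1.83×10¹⁸ W.

P ≈ 1.83×10¹⁸ W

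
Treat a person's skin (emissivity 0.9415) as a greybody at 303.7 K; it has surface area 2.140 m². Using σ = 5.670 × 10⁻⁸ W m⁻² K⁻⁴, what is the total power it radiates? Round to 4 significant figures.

P ≈ 971.8 W

Area A = 2.140 m².
P = εσAT⁴ = 0.9415 × 5.670×10⁻⁸ × 2.140 × (303.7)⁴ = 971.8 W.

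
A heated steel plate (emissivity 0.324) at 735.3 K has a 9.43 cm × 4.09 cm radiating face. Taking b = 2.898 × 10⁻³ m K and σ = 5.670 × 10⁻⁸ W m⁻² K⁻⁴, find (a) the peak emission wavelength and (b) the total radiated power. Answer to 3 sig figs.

λ_max ≈ 3.94 μm; P ≈ 20.7 W

(a) λ_max = b/T = 2.898×10⁻³/735.3 = 3.941×10⁻⁶ m = 3.94 μm.
Area A = 0.0943 × 0.0409 = 3.85687×10⁻³ m².
(b) P = εσAT⁴ = 0.324×5.670×10⁻⁸×3.85687×10⁻³×(735.3)⁴ = 20.7 W.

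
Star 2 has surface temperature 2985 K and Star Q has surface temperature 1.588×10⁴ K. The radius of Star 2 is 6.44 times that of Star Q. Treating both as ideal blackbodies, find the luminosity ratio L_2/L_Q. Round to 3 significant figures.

L_2/L_Q ≈ 0.0518

L ∝ R²T⁴, so L_2/L_Q = (R_2/R_Q)²(T_2/T_Q)⁴ = (6.44)² × (2985/1.588×10⁴)⁴ = 41.4736 × 1.24846×10⁻³ = 0.0518.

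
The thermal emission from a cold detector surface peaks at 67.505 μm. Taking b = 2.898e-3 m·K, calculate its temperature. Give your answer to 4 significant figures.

Wien's law gives T = b/λ_max = (2.898×10⁻³ m·K)/(6.7505×10⁻⁵ m) = 42.93 K.

T ≈ 42.93 K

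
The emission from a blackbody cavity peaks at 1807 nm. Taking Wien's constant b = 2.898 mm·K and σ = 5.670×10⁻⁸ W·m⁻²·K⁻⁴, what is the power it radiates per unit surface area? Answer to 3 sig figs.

I ≈ 3.75×10⁵ W/m²

Wien's law: T = b/λ_max = 2.898×10⁻³/1.807×10⁻⁶ = 1603.76 K.
Then I = σT⁴ = 5.670×10⁻⁸×(1603.76)⁴ = 3.75×10⁵ W/m².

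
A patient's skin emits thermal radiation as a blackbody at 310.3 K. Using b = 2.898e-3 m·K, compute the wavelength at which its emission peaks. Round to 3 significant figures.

Wien's displacement law: λ_max = b/T = (2.898×10⁻³ m·K)/(310.3 K) = 9.339×10⁻⁶ m.
That is 9.34 μm, in the infrared range.

λ_max ≈ 9.34 μm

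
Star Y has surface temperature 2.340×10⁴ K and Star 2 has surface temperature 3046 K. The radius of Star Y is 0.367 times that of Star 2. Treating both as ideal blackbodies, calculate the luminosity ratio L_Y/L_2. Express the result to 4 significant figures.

L ∝ R²T⁴, so L_Y/L_2 = (R_Y/R_2)²(T_Y/T_2)⁴ = (0.367)² × (2.340×10⁴/3046)⁴ = 0.134689 × 3482.92 = 469.1.

L_Y/L_2 ≈ 469.1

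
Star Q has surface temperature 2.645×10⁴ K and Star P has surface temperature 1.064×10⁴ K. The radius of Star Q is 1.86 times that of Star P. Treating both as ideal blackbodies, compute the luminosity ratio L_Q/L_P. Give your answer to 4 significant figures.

L ∝ R²T⁴, so L_Q/L_P = (R_Q/R_P)²(T_Q/T_P)⁴ = (1.86)² × (2.645×10⁴/1.064×10⁴)⁴ = 3.4596 × 38.1888 = 132.1.

L_Q/L_P ≈ 132.1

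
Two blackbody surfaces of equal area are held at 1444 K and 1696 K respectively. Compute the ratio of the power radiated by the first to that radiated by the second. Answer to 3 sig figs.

P₁/P₂ ≈ 0.525

With equal areas, P₁/P₂ = (T₁/T₂)⁴ = (1444/1696)⁴ = 0.525.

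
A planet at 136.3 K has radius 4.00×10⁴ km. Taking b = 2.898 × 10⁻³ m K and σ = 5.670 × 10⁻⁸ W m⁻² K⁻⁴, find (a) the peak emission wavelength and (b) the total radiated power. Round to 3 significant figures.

(a) λ_max = b/T = 2.898×10⁻³/136.3 = 2.126×10⁻⁵ m = 21.3 μm.
Surface area A = 4πR² = 4π(4.00×10⁷ m)² = 2.01062×10¹⁶ m².
(b) P = σAT⁴ = 5.670×10⁻⁸×2.01062×10¹⁶×(136.3)⁴ = 3.93×10¹⁷ W.

λ_max ≈ 21.3 μm; P ≈ 3.93×10¹⁷ W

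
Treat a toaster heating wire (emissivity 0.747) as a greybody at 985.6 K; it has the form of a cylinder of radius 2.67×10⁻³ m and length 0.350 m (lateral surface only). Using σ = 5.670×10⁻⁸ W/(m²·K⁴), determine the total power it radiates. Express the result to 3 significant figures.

P ≈ 235 W

Lateral area A = 2πrL = 2π×2.67×10⁻³×0.350 = 5.87164×10⁻³ m².
P = εσAT⁴ = 0.747 × 5.670×10⁻⁸ × 5.87164×10⁻³ × (985.6)⁴ = 235 W.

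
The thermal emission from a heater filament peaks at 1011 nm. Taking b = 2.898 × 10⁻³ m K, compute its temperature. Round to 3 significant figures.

Wien's law gives T = b/λ_max = (2.898×10⁻³ m·K)/(1.011×10⁻⁶ m) = 2.87×10³ K.

T ≈ 2.87×10³ K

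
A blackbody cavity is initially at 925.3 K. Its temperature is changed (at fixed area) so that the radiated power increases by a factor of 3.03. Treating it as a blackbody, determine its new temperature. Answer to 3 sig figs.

T₂ ≈ 1.22×10³ K

P ∝ T⁴, so T₂/T₁ = (P₂/P₁)^(1/4) = (3.03)^(1/4) = 1.31935.
T₂ = 925.3 × 1.31935 = 1.22×10³ K.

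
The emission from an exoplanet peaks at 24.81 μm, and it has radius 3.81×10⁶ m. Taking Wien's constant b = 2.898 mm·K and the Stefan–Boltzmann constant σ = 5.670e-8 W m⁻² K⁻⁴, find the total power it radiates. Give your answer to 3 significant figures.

Wien's law: T = b/λ_max = 2.898×10⁻³/2.481×10⁻⁵ = 116.808 K.
Surface area A = 4πR² = 4π(3.81×10⁶ m)² = 1.82415×10¹⁴ m².
Then P = σAT⁴ = 5.670×10⁻⁸×1.82415×10¹⁴×(116.808)⁴ = 1.93×10¹⁵ W.

P ≈ 1.93×10¹⁵ W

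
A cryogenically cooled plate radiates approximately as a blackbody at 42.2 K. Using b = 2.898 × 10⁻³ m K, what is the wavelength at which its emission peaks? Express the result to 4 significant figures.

λ_max ≈ 68.67 μm

Wien's displacement law: λ_max = b/T = (2.898×10⁻³ m·K)/(42.2 K) = 6.8673×10⁻⁵ m.
That is 68.67 μm, in the infrared range.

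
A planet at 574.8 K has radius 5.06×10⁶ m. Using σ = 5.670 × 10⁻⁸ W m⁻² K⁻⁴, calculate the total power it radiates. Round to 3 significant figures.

P ≈ 1.99×10¹⁸ W

Surface area A = 4πR² = 4π(5.06×10⁶ m)² = 3.21744×10¹⁴ m².
P = σAT⁴ = 5.670×10⁻⁸ × 3.21744×10¹⁴ × (574.8)⁴ = 1.99×10¹⁸ W.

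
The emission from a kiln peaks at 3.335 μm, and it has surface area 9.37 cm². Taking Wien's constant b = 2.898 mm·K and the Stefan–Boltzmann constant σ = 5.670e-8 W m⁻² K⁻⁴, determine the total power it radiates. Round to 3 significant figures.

Wien's law: T = b/λ_max = 2.898×10⁻³/3.335×10⁻⁶ = 868.966 K.
Area A = 9.37 cm² = 9.37×10⁻⁴ m².
Then P = σAT⁴ = 5.670×10⁻⁸×9.37×10⁻⁴×(868.966)⁴ = 30.3 W.

P ≈ 30.3 W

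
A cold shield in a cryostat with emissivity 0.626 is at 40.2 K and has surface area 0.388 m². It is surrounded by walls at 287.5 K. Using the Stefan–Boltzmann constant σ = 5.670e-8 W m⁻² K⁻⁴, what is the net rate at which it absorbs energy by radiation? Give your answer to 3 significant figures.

Area A = 0.388 m².
Net radiated power P_net = εσA(T⁴ − T₀⁴) = 0.626×5.670×10⁻⁸×0.388×(40.2⁴ − 287.5⁴).
T⁴ − T₀⁴ = 2.61159×10⁶ − 6.83206×10⁹ = -6.82945×10⁹ K⁴, so P_net = -94.1 W — negative, meaning a net gain of 94.1 W.

Net gain ≈ 94.1 W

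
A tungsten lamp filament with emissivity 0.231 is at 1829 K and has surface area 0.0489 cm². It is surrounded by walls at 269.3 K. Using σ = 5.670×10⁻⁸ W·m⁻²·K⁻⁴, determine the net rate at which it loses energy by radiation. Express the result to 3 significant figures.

Area A = 0.0489 cm² = 4.89×10⁻⁶ m².
Net radiated power P_net = εσA(T⁴ − T₀⁴) = 0.231×5.670×10⁻⁸×4.89×10⁻⁶×(1829⁴ − 269.3⁴).
T⁴ − T₀⁴ = 1.11906×10¹³ − 5.25951×10⁹ = 1.11853×10¹³ K⁴, so P_net = 0.716 W.

Net loss ≈ 0.716 W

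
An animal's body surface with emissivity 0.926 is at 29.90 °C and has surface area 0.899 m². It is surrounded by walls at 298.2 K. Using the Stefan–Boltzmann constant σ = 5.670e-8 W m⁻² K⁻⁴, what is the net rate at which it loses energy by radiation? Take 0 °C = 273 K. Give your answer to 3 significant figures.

T = 29.90 °C + 273 = 302.90 K.
Area A = 0.899 m².
Net radiated power P_net = εσA(T⁴ − T₀⁴) = 0.926×5.670×10⁻⁸×0.899×(302.90⁴ − 298.2⁴).
T⁴ − T₀⁴ = 8.41777×10⁹ − 7.90734×10⁹ = 5.10430×10⁸ K⁴, so P_net = 24.1 W.

Net loss ≈ 24.1 W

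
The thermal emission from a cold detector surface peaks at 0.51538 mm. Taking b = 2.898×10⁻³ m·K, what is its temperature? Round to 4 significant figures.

T ≈ 5.623 K

Wien's law gives T = b/λ_max = (2.898×10⁻³ m·K)/(5.1538×10⁻⁴ m) = 5.623 K.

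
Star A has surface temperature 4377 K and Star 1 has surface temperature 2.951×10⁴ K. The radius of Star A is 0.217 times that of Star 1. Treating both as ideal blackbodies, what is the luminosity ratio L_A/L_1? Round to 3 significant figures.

L_A/L_1 ≈ 2.28×10⁻⁵

L ∝ R²T⁴, so L_A/L_1 = (R_A/R_1)²(T_A/T_1)⁴ = (0.217)² × (4377/2.951×10⁴)⁴ = 0.047089 × 4.83982×10⁻⁴ = 2.28×10⁻⁵.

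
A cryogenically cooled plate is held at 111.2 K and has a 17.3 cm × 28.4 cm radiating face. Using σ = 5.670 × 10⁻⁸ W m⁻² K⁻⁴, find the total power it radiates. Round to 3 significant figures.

Area A = 0.173 × 0.284 = 0.049132 m².
P = σAT⁴ = 5.670×10⁻⁸ × 0.049132 × (111.2)⁴ = 0.426 W.

P ≈ 0.426 W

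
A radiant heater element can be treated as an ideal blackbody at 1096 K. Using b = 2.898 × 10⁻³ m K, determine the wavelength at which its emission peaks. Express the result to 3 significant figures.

λ_max ≈ 2.64 μm

Wien's displacement law: λ_max = b/T = (2.898×10⁻³ m·K)/(1096 K) = 2.644×10⁻⁶ m.
That is 2.64 μm, in the infrared range.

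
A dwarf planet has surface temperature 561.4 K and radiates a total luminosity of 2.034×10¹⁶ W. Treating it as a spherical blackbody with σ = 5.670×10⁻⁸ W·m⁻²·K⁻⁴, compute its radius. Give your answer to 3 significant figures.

R ≈ 5.36×10⁵ m

L = 4πR²σT⁴ ⇒ R = √(L/(4πσT⁴)).
σT⁴ = 5632.13 W/m², so R = √(2.034×10¹⁶/(4π×5632.13)) = 5.36×10⁵ m.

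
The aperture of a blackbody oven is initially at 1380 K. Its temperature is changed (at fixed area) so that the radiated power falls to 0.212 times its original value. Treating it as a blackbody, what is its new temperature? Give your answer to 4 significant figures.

T₂ ≈ 936.4 K

P ∝ T⁴, so T₂/T₁ = (P₂/P₁)^(1/4) = (0.212)^(1/4) = 0.678553.
T₂ = 1380 × 0.678553 = 936.4 K.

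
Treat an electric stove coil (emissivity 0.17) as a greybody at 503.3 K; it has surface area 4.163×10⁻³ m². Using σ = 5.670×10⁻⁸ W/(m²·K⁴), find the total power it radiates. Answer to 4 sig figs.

Area A = 4.163×10⁻³ m².
P = εσAT⁴ = 0.17 × 5.670×10⁻⁸ × 4.163×10⁻³ × (503.3)⁴ = 2.575 W.

P ≈ 2.575 W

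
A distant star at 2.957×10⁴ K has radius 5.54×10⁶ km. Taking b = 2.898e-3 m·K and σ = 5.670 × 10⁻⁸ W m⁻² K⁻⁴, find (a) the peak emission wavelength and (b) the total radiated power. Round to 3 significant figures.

λ_max ≈ 98.0 nm; P ≈ 1.67×10³¹ W

(a) λ_max = b/T = 2.898×10⁻³/2.957×10⁴ = 9.800×10⁻⁸ m = 98.0 nm.
Surface area A = 4πR² = 4π(5.54×10⁹ m)² = 3.85682×10²⁰ m².
(b) P = σAT⁴ = 5.670×10⁻⁸×3.85682×10²⁰×(2.957×10⁴)⁴ = 1.67×10³¹ W.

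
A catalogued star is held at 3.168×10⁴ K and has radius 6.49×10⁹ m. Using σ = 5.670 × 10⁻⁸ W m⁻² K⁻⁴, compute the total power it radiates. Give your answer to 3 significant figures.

Surface area A = 4πR² = 4π(6.49×10⁹ m)² = 5.29297×10²⁰ m².
P = σAT⁴ = 5.670×10⁻⁸ × 5.29297×10²⁰ × (3.168×10⁴)⁴ = 3.02×10³¹ W.

P ≈ 3.02×10³¹ W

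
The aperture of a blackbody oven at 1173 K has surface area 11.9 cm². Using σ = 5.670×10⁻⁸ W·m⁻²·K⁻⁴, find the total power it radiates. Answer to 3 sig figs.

Area A = 11.9 cm² = 1.19×10⁻³ m².
P = σAT⁴ = 5.670×10⁻⁸ × 1.19×10⁻³ × (1173)⁴ = 128 W.

P ≈ 128 W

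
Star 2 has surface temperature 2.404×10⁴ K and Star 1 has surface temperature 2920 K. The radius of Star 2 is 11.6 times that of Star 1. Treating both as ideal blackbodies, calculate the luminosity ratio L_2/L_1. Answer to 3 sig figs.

L_2/L_1 ≈ 6.18×10⁵

L ∝ R²T⁴, so L_2/L_1 = (R_2/R_1)²(T_2/T_1)⁴ = (11.6)² × (2.404×10⁴/2920)⁴ = 134.56 × 4594.16 = 6.18×10⁵.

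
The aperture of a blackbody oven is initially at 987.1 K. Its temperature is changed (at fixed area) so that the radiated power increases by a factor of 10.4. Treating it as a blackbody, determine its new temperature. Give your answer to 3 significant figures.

T₂ ≈ 1.77×10³ K

P ∝ T⁴, so T₂/T₁ = (P₂/P₁)^(1/4) = (10.4)^(1/4) = 1.79580.
T₂ = 987.1 × 1.79580 = 1.77×10³ K.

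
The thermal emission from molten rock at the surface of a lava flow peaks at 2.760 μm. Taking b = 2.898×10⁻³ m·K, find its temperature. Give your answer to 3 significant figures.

Wien's law gives T = b/λ_max = (2.898×10⁻³ m·K)/(2.760×10⁻⁶ m) = 1.05×10³ K.

T ≈ 1.05×10³ K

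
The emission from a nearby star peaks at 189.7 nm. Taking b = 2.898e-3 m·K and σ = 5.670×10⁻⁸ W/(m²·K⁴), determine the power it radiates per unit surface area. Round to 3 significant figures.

I ≈ 3.09×10⁹ W/m²

Wien's law: T = b/λ_max = 2.898×10⁻³/1.897×10⁻⁷ = 15276.8 K.
Then I = σT⁴ = 5.670×10⁻⁸×(15276.8)⁴ = 3.09×10⁹ W/m².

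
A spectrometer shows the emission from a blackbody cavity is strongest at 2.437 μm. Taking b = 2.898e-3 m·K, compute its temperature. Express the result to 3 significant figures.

T ≈ 1.19×10³ K

Wien's law gives T = b/λ_max = (2.898×10⁻³ m·K)/(2.437×10⁻⁶ m) = 1.19×10³ K.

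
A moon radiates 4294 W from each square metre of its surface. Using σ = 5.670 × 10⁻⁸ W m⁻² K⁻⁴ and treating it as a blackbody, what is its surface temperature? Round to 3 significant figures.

T ≈ 525 K

I = σT⁴, so T = (I/σ)^(1/4) = (4294/(5.670×10⁻⁸))^(1/4) = 525 K.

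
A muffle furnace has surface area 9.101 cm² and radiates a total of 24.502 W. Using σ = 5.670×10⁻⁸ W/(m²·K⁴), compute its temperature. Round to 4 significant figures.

T ≈ 830.1 K

Area A = 9.101 cm² = 9.101×10⁻⁴ m².
P = σAT⁴ ⇒ T = (P/(σA))^(1/4) = (24.502/(5.670×10⁻⁸×9.101×10⁻⁴))^(1/4) = 830.1 K.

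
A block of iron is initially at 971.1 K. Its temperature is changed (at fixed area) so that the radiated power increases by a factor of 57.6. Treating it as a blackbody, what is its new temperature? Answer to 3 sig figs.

T₂ ≈ 2.68×10³ K

P ∝ T⁴, so T₂/T₁ = (P₂/P₁)^(1/4) = (57.6)^(1/4) = 2.75490.
T₂ = 971.1 × 2.75490 = 2.68×10³ K.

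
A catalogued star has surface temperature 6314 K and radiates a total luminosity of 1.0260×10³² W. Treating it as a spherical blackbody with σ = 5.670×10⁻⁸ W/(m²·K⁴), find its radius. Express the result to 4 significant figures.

L = 4πR²σT⁴ ⇒ R = √(L/(4πσT⁴)).
σT⁴ = 9.01159×10⁷ W/m², so R = √(1.0260×10³²/(4π×9.01159×10⁷)) = 3.010×10¹¹ m.

R ≈ 3.010×10¹¹ m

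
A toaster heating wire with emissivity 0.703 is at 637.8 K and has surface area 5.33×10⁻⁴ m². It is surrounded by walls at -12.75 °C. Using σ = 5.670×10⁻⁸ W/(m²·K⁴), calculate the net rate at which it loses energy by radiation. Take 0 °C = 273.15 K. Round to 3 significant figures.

Net loss ≈ 3.42 W

Surroundings: T = -12.75 °C + 273.15 = 260.40 K.
Area A = 5.33×10⁻⁴ m².
Net radiated power P_net = εσA(T⁴ − T₀⁴) = 0.703×5.670×10⁻⁸×5.33×10⁻⁴×(637.8⁴ − 260.40⁴).
T⁴ − T₀⁴ = 1.65477×10¹¹ − 4.59795×10⁹ = 1.60879×10¹¹ K⁴, so P_net = 3.42 W.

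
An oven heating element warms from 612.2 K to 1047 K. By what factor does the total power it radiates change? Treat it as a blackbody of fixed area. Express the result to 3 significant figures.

P ∝ T⁴, so P₂/P₁ = (T₂/T₁)⁴ = (1047/612.2)⁴ = (1.71023)⁴ = 8.55.

P₂/P₁ ≈ 8.55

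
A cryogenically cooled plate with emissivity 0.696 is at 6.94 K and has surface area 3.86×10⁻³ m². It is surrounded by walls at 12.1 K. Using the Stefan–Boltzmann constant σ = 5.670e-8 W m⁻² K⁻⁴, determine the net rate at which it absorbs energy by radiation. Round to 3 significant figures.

Net gain ≈ 2.91×10⁻⁶ W

Area A = 3.86×10⁻³ m².
Net radiated power P_net = εσA(T⁴ − T₀⁴) = 0.696×5.670×10⁻⁸×3.86×10⁻³×(6.94⁴ − 12.1⁴).
T⁴ − T₀⁴ = 2319.73 − 21435.9 = -19116.2 K⁴, so P_net = -2.91×10⁻⁶ W — negative, meaning a net gain of 2.91×10⁻⁶ W.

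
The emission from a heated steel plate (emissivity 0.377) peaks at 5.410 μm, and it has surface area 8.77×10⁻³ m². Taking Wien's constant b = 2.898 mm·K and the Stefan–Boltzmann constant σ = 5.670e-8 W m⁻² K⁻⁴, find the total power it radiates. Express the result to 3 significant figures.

P ≈ 15.4 W

Wien's law: T = b/λ_max = 2.898×10⁻³/5.410×10⁻⁶ = 535.675 K.
Area A = 8.77×10⁻³ m².
Then P = εσAT⁴ = 0.377×5.670×10⁻⁸×8.77×10⁻³×(535.675)⁴ = 15.4 W.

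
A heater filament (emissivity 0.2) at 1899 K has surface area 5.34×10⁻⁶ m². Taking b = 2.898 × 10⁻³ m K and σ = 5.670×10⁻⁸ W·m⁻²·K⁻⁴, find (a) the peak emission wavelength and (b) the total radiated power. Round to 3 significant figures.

(a) λ_max = b/T = 2.898×10⁻³/1899 = 1.526×10⁻⁶ m = 1.53×10³ nm.
Area A = 5.34×10⁻⁶ m².
(b) P = εσAT⁴ = 0.2×5.670×10⁻⁸×5.34×10⁻⁶×(1899)⁴ = 0.788 W.

λ_max ≈ 1.53×10³ nm; P ≈ 0.788 W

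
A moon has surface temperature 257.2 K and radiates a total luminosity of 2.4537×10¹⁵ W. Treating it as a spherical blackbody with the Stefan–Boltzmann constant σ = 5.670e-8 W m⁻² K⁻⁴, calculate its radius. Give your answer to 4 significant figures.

L = 4πR²σT⁴ ⇒ R = √(L/(4πσT⁴)).
σT⁴ = 248.123 W/m², so R = √(2.4537×10¹⁵/(4π×248.123)) = 8.871×10⁵ m.

R ≈ 8.871×10⁵ m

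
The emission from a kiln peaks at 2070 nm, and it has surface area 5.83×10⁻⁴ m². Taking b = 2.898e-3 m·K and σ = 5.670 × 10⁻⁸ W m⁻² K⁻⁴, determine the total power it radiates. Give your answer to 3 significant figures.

P ≈ 127 W

Wien's law: T = b/λ_max = 2.898×10⁻³/2.070×10⁻⁶ = 1400.00 K.
Area A = 5.83×10⁻⁴ m².
Then P = σAT⁴ = 5.670×10⁻⁸×5.83×10⁻⁴×(1400.00)⁴ = 127 W.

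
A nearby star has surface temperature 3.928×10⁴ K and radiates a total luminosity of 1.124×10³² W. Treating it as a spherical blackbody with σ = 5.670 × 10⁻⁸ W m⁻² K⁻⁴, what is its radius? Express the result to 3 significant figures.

L = 4πR²σT⁴ ⇒ R = √(L/(4πσT⁴)).
σT⁴ = 1.34980×10¹¹ W/m², so R = √(1.124×10³²/(4π×1.34980×10¹¹)) = 8.14×10⁹ m.

R ≈ 8.14×10⁹ m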